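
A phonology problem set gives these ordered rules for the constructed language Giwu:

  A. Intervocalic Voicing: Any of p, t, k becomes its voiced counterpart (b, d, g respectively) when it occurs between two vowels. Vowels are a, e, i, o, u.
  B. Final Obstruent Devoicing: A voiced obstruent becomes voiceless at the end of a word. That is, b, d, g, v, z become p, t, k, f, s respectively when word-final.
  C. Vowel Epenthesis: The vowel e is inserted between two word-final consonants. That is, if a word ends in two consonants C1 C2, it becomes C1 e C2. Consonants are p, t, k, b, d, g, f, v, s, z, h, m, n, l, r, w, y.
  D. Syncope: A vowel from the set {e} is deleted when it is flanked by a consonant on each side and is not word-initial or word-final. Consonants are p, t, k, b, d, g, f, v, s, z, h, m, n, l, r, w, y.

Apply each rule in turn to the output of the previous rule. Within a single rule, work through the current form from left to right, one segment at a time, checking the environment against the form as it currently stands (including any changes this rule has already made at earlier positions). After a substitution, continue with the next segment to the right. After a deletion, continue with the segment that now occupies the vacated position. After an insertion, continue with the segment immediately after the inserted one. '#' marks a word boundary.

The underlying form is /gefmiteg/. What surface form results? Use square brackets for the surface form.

[gfmidk]

A Intervocalic Voicing: [gefmiteg] → [gefmideg]
B Final Obstruent Devoicing: [gefmideg] → [gefmidek]
C Vowel Epenthesis: no change — [gefmidek]
D Syncope: [gefmidek] → [gfmidk]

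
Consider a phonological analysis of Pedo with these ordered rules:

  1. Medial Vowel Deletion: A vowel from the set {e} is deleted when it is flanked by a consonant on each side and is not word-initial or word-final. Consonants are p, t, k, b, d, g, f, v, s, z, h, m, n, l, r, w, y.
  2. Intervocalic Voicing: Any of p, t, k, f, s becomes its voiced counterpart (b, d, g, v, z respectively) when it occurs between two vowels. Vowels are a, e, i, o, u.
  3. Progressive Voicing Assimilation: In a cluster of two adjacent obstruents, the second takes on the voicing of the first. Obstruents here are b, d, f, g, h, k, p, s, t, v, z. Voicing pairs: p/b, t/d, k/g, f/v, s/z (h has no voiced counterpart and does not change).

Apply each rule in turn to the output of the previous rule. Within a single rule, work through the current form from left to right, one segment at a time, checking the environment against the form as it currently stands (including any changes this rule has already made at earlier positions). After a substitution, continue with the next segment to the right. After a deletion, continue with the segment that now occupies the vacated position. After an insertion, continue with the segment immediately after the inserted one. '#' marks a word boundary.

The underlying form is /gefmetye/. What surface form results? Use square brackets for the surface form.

1 Medial Vowel Deletion: [gefmetye] → [gfmtye]
2 Intervocalic Voicing: no change — [gfmtye]
3 Progressive Voicing Assimilation: [gfmtye] → [gvmtye]

[gvmtye]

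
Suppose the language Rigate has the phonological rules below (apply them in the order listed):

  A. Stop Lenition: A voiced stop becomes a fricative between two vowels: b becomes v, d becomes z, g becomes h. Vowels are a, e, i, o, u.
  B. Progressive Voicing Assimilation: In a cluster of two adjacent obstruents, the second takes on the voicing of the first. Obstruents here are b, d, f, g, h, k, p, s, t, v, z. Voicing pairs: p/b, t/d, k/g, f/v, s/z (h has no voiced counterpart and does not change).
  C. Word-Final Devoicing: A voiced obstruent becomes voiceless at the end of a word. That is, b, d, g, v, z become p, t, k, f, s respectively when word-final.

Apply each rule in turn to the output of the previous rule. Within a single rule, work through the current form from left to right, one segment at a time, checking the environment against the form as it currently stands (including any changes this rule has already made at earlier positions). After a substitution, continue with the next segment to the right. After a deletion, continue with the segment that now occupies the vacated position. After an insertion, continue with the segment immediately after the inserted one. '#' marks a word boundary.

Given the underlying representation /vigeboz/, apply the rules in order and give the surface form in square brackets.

A Stop Lenition: [vigeboz] → [vihevoz]
B Progressive Voicing Assimilation: no change — [vihevoz]
C Word-Final Devoicing: [vihevoz] → [vihevos]

[vihevos]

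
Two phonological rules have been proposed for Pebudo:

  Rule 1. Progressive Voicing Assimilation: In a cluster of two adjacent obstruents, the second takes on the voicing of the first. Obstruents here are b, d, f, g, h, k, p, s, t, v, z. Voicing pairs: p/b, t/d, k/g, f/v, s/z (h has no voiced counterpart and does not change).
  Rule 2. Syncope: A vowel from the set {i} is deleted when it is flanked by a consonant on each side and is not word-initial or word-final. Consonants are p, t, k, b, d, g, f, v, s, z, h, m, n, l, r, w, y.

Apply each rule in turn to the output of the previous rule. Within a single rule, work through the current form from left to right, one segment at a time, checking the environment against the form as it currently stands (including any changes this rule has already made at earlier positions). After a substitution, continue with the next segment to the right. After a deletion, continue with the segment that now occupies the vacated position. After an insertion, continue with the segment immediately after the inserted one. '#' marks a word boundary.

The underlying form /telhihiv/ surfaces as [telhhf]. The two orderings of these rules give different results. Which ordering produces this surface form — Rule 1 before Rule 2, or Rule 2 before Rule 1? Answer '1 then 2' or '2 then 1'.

Order 1 then 2:
  1 Progressive Voicing Assimilation: no change — [telhihiv]
  2 Syncope: [telhihiv] → [telhhv]
  result: [telhhv]
Order 2 then 1:
  2 Syncope: [telhihiv] → [telhhv]
  1 Progressive Voicing Assimilation: [telhhv] → [telhhf]
  result: [telhhf]

2 then 1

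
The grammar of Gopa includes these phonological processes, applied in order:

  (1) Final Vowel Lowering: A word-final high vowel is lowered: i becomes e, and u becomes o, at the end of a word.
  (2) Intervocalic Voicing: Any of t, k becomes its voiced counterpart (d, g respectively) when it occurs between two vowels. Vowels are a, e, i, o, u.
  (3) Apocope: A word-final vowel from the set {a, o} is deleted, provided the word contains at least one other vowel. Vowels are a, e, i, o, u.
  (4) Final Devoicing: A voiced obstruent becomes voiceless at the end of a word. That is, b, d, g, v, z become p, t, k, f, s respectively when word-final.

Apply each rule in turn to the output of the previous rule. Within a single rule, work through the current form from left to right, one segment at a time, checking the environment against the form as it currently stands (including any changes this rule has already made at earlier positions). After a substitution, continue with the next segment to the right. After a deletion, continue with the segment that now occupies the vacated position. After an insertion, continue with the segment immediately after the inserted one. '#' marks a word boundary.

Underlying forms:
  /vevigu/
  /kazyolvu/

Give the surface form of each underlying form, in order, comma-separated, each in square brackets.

/vevigu/:
  (1) Final Vowel Lowering: [vevigu] → [vevigo]
  (2) Intervocalic Voicing: no change — [vevigo]
  (3) Apocope: [vevigo] → [vevig]
  (4) Final Devoicing: [vevig] → [vevik]
/kazyolvu/:
  (1) Final Vowel Lowering: [kazyolvu] → [kazyolvo]
  (2) Intervocalic Voicing: no change — [kazyolvo]
  (3) Apocope: [kazyolvo] → [kazyolv]
  (4) Final Devoicing: [kazyolv] → [kazyolf]

[vevik], [kazyolf]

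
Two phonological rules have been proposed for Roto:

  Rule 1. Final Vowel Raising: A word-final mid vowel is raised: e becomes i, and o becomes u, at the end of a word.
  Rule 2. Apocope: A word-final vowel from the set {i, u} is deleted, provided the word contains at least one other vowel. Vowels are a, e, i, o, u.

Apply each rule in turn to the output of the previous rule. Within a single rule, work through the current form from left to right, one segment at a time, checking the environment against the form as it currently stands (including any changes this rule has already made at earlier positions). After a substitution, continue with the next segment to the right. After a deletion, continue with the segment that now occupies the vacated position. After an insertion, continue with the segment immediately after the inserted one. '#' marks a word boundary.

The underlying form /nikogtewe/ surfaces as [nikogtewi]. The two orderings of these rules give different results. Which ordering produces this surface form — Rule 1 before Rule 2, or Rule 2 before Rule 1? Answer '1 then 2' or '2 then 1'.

Order 1 then 2:
  1 Final Vowel Raising: [nikogtewe] → [nikogtewi]
  2 Apocope: [nikogtewi] → [nikogtew]
  result: [nikogtew]
Order 2 then 1:
  2 Apocope: no change — [nikogtewe]
  1 Final Vowel Raising: [nikogtewe] → [nikogtewi]
  result: [nikogtewi]

2 then 1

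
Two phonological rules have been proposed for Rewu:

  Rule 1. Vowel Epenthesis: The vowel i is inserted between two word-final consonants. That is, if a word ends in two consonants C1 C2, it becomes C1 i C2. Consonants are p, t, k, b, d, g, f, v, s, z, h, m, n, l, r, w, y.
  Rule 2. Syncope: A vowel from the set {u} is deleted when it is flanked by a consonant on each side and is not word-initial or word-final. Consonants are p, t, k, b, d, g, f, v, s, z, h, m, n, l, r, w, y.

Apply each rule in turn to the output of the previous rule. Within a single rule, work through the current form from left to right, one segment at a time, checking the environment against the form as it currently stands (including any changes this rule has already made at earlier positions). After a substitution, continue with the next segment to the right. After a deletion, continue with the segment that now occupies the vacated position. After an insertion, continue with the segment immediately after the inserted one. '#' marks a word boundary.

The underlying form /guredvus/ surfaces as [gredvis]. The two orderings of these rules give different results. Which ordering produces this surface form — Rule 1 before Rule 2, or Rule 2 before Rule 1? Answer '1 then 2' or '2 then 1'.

Order 1 then 2:
  1 Vowel Epenthesis: no change — [guredvus]
  2 Syncope: [guredvus] → [gredvs]
  result: [gredvs]
Order 2 then 1:
  2 Syncope: [guredvus] → [gredvs]
  1 Vowel Epenthesis: [gredvs] → [gredvis]
  result: [gredvis]

2 then 1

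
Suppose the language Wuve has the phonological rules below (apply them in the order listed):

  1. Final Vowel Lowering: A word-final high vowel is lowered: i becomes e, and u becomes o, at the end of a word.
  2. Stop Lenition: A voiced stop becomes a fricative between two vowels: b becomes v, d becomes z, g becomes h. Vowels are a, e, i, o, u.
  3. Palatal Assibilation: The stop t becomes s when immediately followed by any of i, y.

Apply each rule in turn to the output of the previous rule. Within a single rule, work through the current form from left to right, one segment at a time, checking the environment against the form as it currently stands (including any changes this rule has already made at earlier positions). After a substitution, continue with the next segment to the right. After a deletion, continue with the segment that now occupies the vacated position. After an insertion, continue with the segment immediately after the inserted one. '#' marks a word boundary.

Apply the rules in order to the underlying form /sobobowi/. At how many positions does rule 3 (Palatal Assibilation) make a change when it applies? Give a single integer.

0

1 Final Vowel Lowering: [sobobowi] → [sobobowe]
2 Stop Lenition: [sobobowe] → [sovovowe]
3 Palatal Assibilation: no change — [sovovowe]
Rule 3 changed 0 position(s).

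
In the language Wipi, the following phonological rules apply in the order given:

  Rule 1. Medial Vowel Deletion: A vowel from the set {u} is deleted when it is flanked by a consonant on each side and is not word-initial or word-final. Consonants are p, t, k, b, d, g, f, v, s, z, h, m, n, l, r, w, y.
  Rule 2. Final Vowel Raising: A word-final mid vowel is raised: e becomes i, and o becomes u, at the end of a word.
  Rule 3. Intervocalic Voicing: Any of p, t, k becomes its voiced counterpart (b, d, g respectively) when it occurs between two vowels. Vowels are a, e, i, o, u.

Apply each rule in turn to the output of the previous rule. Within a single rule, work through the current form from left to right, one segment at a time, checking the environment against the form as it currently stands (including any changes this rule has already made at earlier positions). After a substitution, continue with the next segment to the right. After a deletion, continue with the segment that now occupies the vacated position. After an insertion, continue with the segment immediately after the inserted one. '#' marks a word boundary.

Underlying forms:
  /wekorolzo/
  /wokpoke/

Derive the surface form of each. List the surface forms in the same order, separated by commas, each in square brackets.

/wekorolzo/:
  Rule 1 Medial Vowel Deletion: no change — [wekorolzo]
  Rule 2 Final Vowel Raising: [wekorolzo] → [wekorolzu]
  Rule 3 Intervocalic Voicing: [wekorolzu] → [wegorolzu]
/wokpoke/:
  Rule 1 Medial Vowel Deletion: no change — [wokpoke]
  Rule 2 Final Vowel Raising: [wokpoke] → [wokpoki]
  Rule 3 Intervocalic Voicing: [wokpoki] → [wokpogi]

[wegorolzu], [wokpogi]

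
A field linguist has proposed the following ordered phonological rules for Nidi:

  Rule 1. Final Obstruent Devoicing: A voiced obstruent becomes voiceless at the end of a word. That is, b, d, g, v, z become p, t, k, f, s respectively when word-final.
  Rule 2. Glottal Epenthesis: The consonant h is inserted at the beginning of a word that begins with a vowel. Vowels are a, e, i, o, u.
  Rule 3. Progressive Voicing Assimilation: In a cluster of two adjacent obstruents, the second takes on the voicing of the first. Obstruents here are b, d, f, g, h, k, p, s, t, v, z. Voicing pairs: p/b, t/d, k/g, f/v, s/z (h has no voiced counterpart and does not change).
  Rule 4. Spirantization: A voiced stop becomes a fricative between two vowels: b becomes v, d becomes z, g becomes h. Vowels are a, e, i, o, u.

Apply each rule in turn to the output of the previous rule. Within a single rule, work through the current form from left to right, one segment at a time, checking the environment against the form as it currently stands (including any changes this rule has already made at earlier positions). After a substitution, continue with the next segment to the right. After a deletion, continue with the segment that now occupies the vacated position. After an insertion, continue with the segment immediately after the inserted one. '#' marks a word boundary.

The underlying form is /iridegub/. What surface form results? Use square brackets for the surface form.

[hirizehup]

Rule 1 Final Obstruent Devoicing: [iridegub] → [iridegup]
Rule 2 Glottal Epenthesis: [iridegup] → [hiridegup]
Rule 3 Progressive Voicing Assimilation: no change — [hiridegup]
Rule 4 Spirantization: [hiridegup] → [hirizehup]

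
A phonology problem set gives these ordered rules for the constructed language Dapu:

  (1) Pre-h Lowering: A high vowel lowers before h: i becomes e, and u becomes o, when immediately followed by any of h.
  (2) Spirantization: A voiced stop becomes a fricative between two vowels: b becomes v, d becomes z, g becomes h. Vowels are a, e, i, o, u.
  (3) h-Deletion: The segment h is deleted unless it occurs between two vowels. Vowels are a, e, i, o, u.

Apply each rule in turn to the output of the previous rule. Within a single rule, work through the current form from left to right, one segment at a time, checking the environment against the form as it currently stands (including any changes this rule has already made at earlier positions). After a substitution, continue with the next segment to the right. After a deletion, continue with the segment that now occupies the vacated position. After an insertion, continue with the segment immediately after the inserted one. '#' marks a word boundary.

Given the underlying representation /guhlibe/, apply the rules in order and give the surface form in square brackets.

[golive]

(1) Pre-h Lowering: [guhlibe] → [gohlibe]
(2) Spirantization: [gohlibe] → [gohlive]
(3) h-Deletion: [gohlive] → [golive]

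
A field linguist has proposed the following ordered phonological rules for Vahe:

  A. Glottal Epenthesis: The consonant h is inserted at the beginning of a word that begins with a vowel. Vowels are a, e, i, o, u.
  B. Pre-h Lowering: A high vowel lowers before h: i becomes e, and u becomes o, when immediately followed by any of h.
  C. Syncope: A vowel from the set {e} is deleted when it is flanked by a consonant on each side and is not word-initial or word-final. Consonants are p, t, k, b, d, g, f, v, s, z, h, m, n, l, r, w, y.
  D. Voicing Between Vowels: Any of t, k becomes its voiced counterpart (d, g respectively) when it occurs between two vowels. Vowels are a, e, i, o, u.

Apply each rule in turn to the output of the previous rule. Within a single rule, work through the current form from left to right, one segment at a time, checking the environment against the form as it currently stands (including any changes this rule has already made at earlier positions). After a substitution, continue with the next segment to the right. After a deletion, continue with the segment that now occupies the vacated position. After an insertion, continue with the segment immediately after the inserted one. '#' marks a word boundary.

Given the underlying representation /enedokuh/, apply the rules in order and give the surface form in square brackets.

A Glottal Epenthesis: [enedokuh] → [henedokuh]
B Pre-h Lowering: [henedokuh] → [henedokoh]
C Syncope: [henedokoh] → [hndokoh]
D Voicing Between Vowels: [hndokoh] → [hndogoh]

[hndogoh]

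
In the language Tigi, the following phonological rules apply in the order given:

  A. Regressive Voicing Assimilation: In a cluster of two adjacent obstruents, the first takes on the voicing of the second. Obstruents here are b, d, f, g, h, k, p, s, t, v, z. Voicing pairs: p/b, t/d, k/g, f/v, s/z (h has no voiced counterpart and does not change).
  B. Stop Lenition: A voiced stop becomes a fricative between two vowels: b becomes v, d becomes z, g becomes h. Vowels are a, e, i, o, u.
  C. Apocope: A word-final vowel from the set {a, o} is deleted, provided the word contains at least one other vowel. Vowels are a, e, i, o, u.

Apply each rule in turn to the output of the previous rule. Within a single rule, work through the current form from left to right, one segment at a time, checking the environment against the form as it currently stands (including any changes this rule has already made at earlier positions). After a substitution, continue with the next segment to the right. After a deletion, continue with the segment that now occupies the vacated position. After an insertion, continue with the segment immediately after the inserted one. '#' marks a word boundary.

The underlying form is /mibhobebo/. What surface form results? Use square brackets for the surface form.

[miphovev]

A Regressive Voicing Assimilation: [mibhobebo] → [miphobebo]
B Stop Lenition: [miphobebo] → [miphovevo]
C Apocope: [miphovevo] → [miphovev]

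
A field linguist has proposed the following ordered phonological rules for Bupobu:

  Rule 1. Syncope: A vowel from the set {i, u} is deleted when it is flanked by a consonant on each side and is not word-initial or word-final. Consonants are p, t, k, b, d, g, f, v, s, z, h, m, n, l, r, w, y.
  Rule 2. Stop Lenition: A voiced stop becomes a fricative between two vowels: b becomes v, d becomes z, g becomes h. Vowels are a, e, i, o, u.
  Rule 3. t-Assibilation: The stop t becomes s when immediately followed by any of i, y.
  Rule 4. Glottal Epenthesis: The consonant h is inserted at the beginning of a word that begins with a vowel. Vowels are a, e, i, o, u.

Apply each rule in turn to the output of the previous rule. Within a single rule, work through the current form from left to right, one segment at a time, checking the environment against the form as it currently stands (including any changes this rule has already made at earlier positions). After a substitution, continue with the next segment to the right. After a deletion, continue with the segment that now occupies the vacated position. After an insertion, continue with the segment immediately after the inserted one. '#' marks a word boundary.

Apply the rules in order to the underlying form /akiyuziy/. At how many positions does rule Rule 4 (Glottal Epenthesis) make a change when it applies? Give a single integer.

1

Rule 1 Syncope: [akiyuziy] → [akyzy]
Rule 2 Stop Lenition: no change — [akyzy]
Rule 3 t-Assibilation: no change — [akyzy]
Rule 4 Glottal Epenthesis: [akyzy] → [hakyzy]
Rule Rule 4 changed 1 position(s).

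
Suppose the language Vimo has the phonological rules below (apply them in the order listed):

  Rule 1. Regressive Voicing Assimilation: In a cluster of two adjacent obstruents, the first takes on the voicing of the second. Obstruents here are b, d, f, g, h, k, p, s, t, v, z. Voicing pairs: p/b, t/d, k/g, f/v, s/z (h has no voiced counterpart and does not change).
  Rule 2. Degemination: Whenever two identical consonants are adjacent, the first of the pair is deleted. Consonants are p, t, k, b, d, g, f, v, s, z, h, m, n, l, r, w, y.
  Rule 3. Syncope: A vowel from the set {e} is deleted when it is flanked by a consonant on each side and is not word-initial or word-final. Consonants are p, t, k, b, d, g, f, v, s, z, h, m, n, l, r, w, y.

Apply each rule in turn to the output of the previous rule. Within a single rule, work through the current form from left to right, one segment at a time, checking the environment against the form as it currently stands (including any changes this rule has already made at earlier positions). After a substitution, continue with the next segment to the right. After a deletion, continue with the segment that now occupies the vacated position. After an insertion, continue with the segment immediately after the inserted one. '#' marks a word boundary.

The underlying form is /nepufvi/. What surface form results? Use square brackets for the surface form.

[npuvi]

Rule 1 Regressive Voicing Assimilation: [nepufvi] → [nepuvvi]
Rule 2 Degemination: [nepuvvi] → [nepuvi]
Rule 3 Syncope: [nepuvi] → [npuvi]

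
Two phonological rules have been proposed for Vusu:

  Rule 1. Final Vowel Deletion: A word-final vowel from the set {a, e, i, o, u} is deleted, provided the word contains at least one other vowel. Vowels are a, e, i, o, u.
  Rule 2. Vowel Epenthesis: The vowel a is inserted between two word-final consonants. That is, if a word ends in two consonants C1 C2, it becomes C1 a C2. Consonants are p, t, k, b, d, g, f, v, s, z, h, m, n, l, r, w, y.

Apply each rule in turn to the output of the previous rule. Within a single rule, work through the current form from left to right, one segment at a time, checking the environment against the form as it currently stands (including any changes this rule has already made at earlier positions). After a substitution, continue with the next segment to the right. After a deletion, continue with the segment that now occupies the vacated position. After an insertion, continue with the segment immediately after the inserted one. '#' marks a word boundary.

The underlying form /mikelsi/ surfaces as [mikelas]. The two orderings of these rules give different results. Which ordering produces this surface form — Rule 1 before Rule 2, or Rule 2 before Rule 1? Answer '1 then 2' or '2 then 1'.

1 then 2

Order 1 then 2:
  1 Final Vowel Deletion: [mikelsi] → [mikels]
  2 Vowel Epenthesis: [mikels] → [mikelas]
  result: [mikelas]
Order 2 then 1:
  2 Vowel Epenthesis: no change — [mikelsi]
  1 Final Vowel Deletion: [mikelsi] → [mikels]
  result: [mikels]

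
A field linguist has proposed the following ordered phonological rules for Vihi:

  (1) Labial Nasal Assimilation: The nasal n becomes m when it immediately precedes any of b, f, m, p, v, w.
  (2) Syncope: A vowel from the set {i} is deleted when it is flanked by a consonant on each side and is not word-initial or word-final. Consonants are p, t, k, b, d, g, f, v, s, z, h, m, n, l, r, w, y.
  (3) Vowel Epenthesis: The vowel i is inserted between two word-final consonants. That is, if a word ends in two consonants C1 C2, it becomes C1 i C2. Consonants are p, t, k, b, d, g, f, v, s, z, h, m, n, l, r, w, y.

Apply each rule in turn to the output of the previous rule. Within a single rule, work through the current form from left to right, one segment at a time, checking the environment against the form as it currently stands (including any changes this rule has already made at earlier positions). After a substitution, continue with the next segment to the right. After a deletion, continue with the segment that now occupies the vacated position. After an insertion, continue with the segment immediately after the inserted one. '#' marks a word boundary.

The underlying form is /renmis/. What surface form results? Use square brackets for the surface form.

[remmis]

(1) Labial Nasal Assimilation: [renmis] → [remmis]
(2) Syncope: [remmis] → [remms]
(3) Vowel Epenthesis: [remms] → [remmis]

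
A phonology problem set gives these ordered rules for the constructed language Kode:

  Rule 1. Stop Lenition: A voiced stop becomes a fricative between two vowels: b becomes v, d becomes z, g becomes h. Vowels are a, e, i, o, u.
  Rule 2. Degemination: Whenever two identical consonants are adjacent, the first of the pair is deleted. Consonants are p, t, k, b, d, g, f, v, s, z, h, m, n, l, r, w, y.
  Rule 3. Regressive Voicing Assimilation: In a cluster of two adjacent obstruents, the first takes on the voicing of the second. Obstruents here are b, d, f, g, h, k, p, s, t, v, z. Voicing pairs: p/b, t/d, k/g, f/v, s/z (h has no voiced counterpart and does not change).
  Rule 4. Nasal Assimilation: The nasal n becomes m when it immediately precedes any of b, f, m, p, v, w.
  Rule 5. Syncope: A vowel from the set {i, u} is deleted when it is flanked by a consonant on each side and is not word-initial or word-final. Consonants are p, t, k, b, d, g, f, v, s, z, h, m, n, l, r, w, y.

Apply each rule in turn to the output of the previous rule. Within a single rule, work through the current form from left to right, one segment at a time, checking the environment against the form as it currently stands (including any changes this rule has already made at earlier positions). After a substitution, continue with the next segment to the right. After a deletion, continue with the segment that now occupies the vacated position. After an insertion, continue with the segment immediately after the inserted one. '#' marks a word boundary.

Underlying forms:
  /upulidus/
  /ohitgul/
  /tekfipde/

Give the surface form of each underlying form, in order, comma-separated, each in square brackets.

/upulidus/:
  Rule 1 Stop Lenition: [upulidus] → [upulizus]
  Rule 2 Degemination: no change — [upulizus]
  Rule 3 Regressive Voicing Assimilation: no change — [upulizus]
  Rule 4 Nasal Assimilation: no change — [upulizus]
  Rule 5 Syncope: [upulizus] → [uplzs]
/ohitgul/:
  Rule 1 Stop Lenition: no change — [ohitgul]
  Rule 2 Degemination: no change — [ohitgul]
  Rule 3 Regressive Voicing Assimilation: [ohitgul] → [ohidgul]
  Rule 4 Nasal Assimilation: no change — [ohidgul]
  Rule 5 Syncope: [ohidgul] → [ohdgl]
/tekfipde/:
  Rule 1 Stop Lenition: no change — [tekfipde]
  Rule 2 Degemination: no change — [tekfipde]
  Rule 3 Regressive Voicing Assimilation: [tekfipde] → [tekfibde]
  Rule 4 Nasal Assimilation: no change — [tekfibde]
  Rule 5 Syncope: [tekfibde] → [tekfbde]

[uplzs], [ohdgl], [tekfbde]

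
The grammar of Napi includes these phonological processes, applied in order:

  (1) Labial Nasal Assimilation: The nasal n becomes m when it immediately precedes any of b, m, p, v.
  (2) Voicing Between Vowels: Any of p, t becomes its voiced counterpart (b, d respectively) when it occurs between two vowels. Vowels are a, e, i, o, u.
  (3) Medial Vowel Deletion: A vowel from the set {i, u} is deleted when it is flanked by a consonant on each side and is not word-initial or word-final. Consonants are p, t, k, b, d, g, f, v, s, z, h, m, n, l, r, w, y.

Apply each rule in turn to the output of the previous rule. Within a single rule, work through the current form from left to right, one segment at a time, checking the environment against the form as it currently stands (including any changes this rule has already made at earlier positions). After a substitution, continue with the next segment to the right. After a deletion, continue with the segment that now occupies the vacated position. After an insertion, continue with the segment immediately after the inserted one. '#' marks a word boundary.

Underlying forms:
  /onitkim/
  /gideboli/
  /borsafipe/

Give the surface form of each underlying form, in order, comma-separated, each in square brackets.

[ontkm], [gdeboli], [borsafbe]

/onitkim/:
  (1) Labial Nasal Assimilation: no change — [onitkim]
  (2) Voicing Between Vowels: no change — [onitkim]
  (3) Medial Vowel Deletion: [onitkim] → [ontkm]
/gideboli/:
  (1) Labial Nasal Assimilation: no change — [gideboli]
  (2) Voicing Between Vowels: no change — [gideboli]
  (3) Medial Vowel Deletion: [gideboli] → [gdeboli]
/borsafipe/:
  (1) Labial Nasal Assimilation: no change — [borsafipe]
  (2) Voicing Between Vowels: [borsafipe] → [borsafibe]
  (3) Medial Vowel Deletion: [borsafibe] → [borsafbe]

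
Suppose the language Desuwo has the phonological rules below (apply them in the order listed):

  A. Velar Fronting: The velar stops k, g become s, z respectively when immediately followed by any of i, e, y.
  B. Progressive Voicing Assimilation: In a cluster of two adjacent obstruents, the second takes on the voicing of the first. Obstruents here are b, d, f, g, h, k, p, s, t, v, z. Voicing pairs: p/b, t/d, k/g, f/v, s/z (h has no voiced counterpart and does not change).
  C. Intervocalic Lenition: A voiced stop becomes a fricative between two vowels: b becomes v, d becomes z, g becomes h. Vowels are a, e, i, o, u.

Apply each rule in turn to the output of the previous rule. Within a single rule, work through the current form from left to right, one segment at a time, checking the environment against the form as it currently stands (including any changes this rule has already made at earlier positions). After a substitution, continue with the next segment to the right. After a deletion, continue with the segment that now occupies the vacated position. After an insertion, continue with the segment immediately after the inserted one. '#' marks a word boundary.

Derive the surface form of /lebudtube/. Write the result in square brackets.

A Velar Fronting: no change — [lebudtube]
B Progressive Voicing Assimilation: [lebudtube] → [lebuddube]
C Intervocalic Lenition: [lebuddube] → [levudduve]

[levudduve]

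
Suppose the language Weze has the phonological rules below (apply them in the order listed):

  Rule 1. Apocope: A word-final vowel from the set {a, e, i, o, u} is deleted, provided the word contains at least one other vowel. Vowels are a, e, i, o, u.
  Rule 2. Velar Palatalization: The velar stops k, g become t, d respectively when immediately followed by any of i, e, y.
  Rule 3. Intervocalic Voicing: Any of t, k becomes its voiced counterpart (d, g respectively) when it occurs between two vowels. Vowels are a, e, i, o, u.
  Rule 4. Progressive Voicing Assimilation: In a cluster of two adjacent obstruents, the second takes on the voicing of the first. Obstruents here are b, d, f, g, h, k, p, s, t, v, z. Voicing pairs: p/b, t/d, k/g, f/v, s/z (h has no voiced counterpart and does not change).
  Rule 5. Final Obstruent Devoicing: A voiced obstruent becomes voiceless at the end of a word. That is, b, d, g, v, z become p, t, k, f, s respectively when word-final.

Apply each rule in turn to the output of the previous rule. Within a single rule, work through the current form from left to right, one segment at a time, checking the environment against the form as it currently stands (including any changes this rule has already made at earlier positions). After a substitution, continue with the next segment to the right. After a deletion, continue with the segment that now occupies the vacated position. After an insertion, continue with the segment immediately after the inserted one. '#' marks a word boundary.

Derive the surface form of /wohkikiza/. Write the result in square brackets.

[wohtidis]

Rule 1 Apocope: [wohkikiza] → [wohkikiz]
Rule 2 Velar Palatalization: [wohkikiz] → [wohtitiz]
Rule 3 Intervocalic Voicing: [wohtitiz] → [wohtidiz]
Rule 4 Progressive Voicing Assimilation: no change — [wohtidiz]
Rule 5 Final Obstruent Devoicing: [wohtidiz] → [wohtidis]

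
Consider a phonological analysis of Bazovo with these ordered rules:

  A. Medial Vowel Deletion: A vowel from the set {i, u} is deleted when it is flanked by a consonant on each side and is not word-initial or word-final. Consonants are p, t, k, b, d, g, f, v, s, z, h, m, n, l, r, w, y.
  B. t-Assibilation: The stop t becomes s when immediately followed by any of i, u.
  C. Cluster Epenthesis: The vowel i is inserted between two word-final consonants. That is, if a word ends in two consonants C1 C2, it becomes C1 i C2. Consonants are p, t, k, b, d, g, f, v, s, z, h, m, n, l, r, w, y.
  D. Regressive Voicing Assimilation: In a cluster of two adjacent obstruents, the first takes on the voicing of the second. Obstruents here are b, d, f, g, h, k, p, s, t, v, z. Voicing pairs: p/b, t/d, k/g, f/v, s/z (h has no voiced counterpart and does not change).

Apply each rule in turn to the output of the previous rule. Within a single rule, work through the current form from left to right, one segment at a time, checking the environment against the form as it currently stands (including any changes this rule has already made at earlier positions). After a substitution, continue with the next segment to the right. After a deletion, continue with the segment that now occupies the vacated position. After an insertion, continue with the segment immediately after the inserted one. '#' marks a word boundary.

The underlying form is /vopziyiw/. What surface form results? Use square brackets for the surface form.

A Medial Vowel Deletion: [vopziyiw] → [vopzyw]
B t-Assibilation: no change — [vopzyw]
C Cluster Epenthesis: [vopzyw] → [vopzyiw]
D Regressive Voicing Assimilation: [vopzyiw] → [vobzyiw]

[vobzyiw]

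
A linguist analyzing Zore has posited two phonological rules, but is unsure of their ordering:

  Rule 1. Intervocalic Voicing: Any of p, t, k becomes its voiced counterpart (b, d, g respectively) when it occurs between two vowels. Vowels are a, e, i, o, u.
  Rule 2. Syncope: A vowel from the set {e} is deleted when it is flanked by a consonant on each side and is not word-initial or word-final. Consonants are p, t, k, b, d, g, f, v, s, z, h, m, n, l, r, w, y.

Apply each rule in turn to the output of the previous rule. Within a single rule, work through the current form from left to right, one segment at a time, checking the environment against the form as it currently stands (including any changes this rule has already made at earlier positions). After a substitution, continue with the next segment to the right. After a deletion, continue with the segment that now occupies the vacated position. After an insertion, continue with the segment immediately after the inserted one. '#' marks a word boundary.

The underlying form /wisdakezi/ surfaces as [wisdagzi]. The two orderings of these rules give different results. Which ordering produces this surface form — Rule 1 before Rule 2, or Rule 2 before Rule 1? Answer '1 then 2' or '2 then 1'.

Order 1 then 2:
  1 Intervocalic Voicing: [wisdakezi] → [wisdagezi]
  2 Syncope: [wisdagezi] → [wisdagzi]
  result: [wisdagzi]
Order 2 then 1:
  2 Syncope: [wisdakezi] → [wisdakzi]
  1 Intervocalic Voicing: no change — [wisdakzi]
  result: [wisdakzi]

1 then 2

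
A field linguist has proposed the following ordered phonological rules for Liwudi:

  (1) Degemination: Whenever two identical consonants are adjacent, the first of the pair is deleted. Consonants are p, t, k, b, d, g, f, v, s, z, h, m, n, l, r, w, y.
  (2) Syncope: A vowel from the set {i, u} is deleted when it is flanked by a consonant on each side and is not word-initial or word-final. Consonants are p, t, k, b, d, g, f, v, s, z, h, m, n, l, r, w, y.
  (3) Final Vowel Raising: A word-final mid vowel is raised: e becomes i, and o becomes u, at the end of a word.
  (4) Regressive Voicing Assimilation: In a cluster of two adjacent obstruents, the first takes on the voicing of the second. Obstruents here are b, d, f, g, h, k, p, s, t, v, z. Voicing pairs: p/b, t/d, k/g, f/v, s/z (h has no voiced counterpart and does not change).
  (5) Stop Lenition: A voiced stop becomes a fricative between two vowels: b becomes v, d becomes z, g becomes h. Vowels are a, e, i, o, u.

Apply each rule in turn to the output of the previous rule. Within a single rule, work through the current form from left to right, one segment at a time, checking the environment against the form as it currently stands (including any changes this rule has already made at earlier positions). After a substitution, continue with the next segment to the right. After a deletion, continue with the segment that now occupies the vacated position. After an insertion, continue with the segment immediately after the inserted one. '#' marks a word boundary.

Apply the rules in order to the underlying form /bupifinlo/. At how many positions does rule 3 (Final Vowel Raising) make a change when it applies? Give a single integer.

(1) Degemination: no change — [bupifinlo]
(2) Syncope: [bupifinlo] → [bpfnlo]
(3) Final Vowel Raising: [bpfnlo] → [bpfnlu]
(4) Regressive Voicing Assimilation: [bpfnlu] → [ppfnlu]
(5) Stop Lenition: no change — [ppfnlu]
Rule 3 changed 1 position(s).

1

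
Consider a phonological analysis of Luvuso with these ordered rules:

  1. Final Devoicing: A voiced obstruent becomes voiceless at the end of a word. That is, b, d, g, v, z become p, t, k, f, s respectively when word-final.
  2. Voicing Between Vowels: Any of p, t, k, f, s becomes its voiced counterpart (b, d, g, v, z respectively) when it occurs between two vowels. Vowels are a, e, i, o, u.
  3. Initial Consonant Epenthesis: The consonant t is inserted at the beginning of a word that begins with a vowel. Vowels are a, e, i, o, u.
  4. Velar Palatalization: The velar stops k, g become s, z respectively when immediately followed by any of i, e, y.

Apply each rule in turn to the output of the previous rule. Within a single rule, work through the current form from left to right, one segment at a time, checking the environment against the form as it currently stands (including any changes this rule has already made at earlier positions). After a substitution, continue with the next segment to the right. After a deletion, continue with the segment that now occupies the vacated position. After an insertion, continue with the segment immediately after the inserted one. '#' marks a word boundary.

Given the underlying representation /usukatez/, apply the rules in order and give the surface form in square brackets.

1 Final Devoicing: [usukatez] → [usukates]
2 Voicing Between Vowels: [usukates] → [uzugades]
3 Initial Consonant Epenthesis: [uzugades] → [tuzugades]
4 Velar Palatalization: no change — [tuzugades]

[tuzugades]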